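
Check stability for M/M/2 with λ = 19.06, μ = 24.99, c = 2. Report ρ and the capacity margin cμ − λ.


Total capacity cμ = 2·24.99 = 49.98/hr
ρ = λ/(cμ) = 19.06/49.98 = 0.3814
Stable ⇔ ρ < 1: YES
Spare capacity = cμ − λ = 49.98 − 19.06 = 30.92/hr

Final: ρ = 0.3814; stable; margin = 30.92/hr


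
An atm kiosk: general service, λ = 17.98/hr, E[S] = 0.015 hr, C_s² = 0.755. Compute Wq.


ρ = λ·E[S] = 17.98·0.015 = 0.2697
E[S²] = E[S]²(1+C_s²) = 0.015²·(1+0.755) = 0.0003949
Wq = λ·E[S²]/(2(1−ρ)) = 17.98·0.0003949/(2·0.7303) = 0.004861 hr

Final: 0.004861 hr


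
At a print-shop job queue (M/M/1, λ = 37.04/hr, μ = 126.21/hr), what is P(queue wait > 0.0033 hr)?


ρ = 37.04/126.21 = 0.2935
P(Wq > t) = ρ·e^{−(μ−λ)t} = 0.2935·e^{−0.2943}
= 0.2935·0.745082 = 0.218666

Final: 0.218666


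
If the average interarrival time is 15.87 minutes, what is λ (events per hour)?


λ = 1/(interarrival time) in consistent units.
1 hour = 60 min, so λ = 60/15.87 = 3.7807 per hour

Final: 3.7807 /hr


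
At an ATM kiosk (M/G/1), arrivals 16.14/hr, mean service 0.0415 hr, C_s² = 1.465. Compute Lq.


ρ = λ·E[S] = 16.14·0.0415 = 0.6698
Lq = ρ²(1+C_s²)/(2(1−ρ)) = 0.4486·(1+1.465)/(2·0.3302)
= 0.4486·2.4650/0.6604 = 1.67466

Final: 1.67466


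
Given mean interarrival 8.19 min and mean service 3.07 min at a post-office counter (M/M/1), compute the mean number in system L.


λ = 60/8.19 = 7.3260 /hr
μ = 60/3.07 = 19.5440 /hr
ρ = λ/μ = 7.3260/19.5440 = 0.3748
L = ρ/(1−ρ) = 0.3748/0.6252 = 0.5996

Final: 0.5996


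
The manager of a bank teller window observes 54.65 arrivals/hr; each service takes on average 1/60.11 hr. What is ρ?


ρ = λ/μ = 54.65/60.11 = 0.9092

Final: 0.9092


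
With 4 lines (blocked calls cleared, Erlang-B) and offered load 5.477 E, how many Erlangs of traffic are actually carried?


B(4,5.477) = 0.434196 (Erlang-B)
Carried load = a(1 − B) = 5.477·(1 − 0.434196) = 5.477·0.565804 = 3.0989 E

Final: 3.0989 Erlangs


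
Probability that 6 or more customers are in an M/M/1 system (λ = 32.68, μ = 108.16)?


ρ = 32.68/108.16 = 0.3021
P(N ≥ n) = ρ^n = 0.3021^6 = 0.0007608

Final: 0.0007608


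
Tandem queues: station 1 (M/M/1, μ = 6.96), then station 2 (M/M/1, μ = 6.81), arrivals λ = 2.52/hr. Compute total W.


Each node sees arrival rate λ = 2.52/hr (tandem ⇒ throughput preserved).
W₁ = 1/(μ₁−λ) = 1/(6.96−2.52) = 0.22523 hr
W₂ = 1/(μ₂−λ) = 1/(6.81−2.52) = 0.23310 hr
W_total = W₁ + W₂ = 0.22523 + 0.23310 = 0.45833 hr

Final: 0.45833 hr


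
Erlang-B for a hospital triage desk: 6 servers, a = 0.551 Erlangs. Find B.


B(c,a) = (a^c/c!) / Σ_{k=0}^{c} a^k/k!
a^6/6! = 0.00003887
Σ terms (k=0..6): 1.00000 + 0.55100 + 0.15180 + 0.02788 + 0.003841 + 0.0004232 + 0.00003887 = 1.734984
B = 0.00003887/1.734984 = 0.00002240

Final: 0.00002240


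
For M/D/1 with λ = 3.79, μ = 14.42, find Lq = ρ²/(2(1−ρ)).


ρ = 3.79/14.42 = 0.2628
M/D/1: Lq = ρ²/(2(1−ρ)) = 0.06908/(2·0.7372) = 0.04685

Final: 0.04685


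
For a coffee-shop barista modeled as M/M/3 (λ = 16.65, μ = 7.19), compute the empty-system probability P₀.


a = λ/μ = 16.65/7.19 = 2.3157; ρ = a/c = 0.7719
Σ_{k=0}^{2} a^k/k! (terms k=0..2) = 1.00000 + 2.31572 + 2.68127 = 5.99699
Tail: a^3/(3!(1−ρ)) = 12.41813/(6·0.2281) = 9.07381
P₀ = 1/(5.99699 + 9.07381) = 1/15.07080 = 0.066353

Final: 0.066353


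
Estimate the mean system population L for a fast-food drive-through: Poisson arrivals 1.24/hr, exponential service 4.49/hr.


ρ = λ/μ = 1.24/4.49 = 0.2762
L = ρ/(1−ρ) = 0.2762/(1 − 0.2762) = 0.2762/0.7238 = 0.3815

Final: 0.3815


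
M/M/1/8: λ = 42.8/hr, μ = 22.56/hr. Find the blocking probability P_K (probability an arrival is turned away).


ρ = λ/μ = 42.8/22.56 = 1.8972
P_K = (1−ρ)ρ^K/(1−ρ^(K+1)) = (-0.8972·167.817555)/(1 − 318.377276)
= -150.559721/-317.377276 = 0.474387

Final: 0.474387


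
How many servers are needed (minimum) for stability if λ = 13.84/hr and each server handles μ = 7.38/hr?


Stability requires cμ > λ ⇔ c > λ/μ.
λ/μ = 13.84/7.38 = 1.8753
Minimum integer c = ⌊1.8753⌋ + 1 = 2
Check: 2·7.38 = 14.76 > 13.84, while 1·7.38 = 7.38 ≤ 13.84

Final: 2 servers


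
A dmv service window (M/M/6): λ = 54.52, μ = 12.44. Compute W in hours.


a = 4.3826; ρ = 0.7304; P₀ = 0.010596
Lq = P₀·a^c·ρ/(c!(1−ρ)²) = 1.04834
Wq = Lq/λ = 1.04834/54.52 = 0.01923 hr
W = Wq + 1/μ = 0.01923 + 0.08039 = 0.09961 hr

Final: 0.09961 hr


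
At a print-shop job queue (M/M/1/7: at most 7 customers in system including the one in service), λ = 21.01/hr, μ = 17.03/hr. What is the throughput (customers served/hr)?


ρ = 1.2337; P_K = (1−ρ)ρ^7/(1−ρ^8) = 0.232817
λ_eff = λ(1 − P_K) = 21.01·(1 − 0.232817) = 21.01·0.767183 = 16.1185 /hr

Final: 16.1185 /hr


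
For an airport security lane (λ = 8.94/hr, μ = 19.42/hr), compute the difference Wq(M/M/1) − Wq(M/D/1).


ρ = 8.94/19.42 = 0.4604
Wq(M/M/1) = ρ/(μ−λ) = 0.4604/10.48 = 0.04393 hr
Wq(M/D/1) = ρ/(2(μ−λ)) = 0.02196 hr
Savings = 0.04393 − 0.02196 = 0.02196 hr

Final: 0.02196 hr


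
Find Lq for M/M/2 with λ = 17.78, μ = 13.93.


a = λ/μ = 1.2764; ρ = a/2 = 0.6382
P₀ = 0.220859
Lq = P₀·a^c·ρ / (c!·(1−ρ)²) = 0.220859·1.62915·0.6382/(2·0.13091)
= 0.87708

Final: 0.87708


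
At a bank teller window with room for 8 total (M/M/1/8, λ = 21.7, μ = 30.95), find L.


ρ = 21.7/30.95 = 0.7011
L = ρ[1 − (K+1)ρ^K + Kρ^(K+1)] / [(1−ρ)(1−ρ^(K+1))]
Numerator: 0.7011·(1 − 9·0.058397 + 8·0.040944) = 0.562291
Denominator: (0.2989)·(0.959056) = 0.286632
L = 0.562291/0.286632 = 1.9617

Final: 1.9617


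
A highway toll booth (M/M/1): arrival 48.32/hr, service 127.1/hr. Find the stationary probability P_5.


ρ = 48.32/127.1 = 0.3802
P_n = (1−ρ)·ρ^n = (1 − 0.3802)·0.3802^5 = 0.6198·0.007942 = 0.004922

Final: 0.004922


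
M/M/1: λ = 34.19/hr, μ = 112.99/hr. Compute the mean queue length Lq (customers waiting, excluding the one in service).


ρ = 34.19/112.99 = 0.3026
Lq = ρ²/(1−ρ) = 0.09156/0.6974 = 0.1313

Final: 0.1313


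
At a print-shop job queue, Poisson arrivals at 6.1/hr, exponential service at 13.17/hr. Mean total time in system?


W = 1/(μ−λ) = 1/(13.17 − 6.1) = 1/7.07 = 0.1414 hr

Final: 0.1414 hr


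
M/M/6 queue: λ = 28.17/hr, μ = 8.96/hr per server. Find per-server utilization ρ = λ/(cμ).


ρ = λ/(cμ) = 28.17/(6·8.96) = 28.17/53.76 = 0.5240

Final: 0.5240


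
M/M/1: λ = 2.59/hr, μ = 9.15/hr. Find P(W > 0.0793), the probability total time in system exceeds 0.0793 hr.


W ~ Exponential(μ−λ) for M/M/1.
μ − λ = 9.15 − 2.59 = 6.5600
P(W > t) = e^{−(μ−λ)t} = e^{−0.5202} = 0.594397

Final: 0.594397


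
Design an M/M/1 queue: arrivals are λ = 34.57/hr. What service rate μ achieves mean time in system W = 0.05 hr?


W = 1/(μ−λ) ⇒ μ − λ = 1/W = 1/0.05 = 20.0000
μ = λ + 1/W = 34.57 + 20.0000 = 54.5700 per hr

Final: 54.5700 /hr


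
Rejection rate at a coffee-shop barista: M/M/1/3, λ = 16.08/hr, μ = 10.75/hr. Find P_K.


ρ = λ/μ = 16.08/10.75 = 1.4958
P_K = (1−ρ)ρ^K/(1−ρ^(K+1)) = (-0.4958·3.346823)/(1 − 5.006224)
= -1.659402/-4.006224 = 0.414206

Final: 0.414206


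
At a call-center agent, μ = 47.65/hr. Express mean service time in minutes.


Mean service time = 1/μ = 1/47.65 hour = 0.02099 hour
In minutes: 0.02099 × 60 = 1.2592 min

Final: 1.2592 min


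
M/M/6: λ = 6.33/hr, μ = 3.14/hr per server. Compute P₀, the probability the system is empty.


a = λ/μ = 6.33/3.14 = 2.0159; ρ = a/c = 0.3360
Σ_{k=0}^{5} a^k/k! (terms k=0..5) = 1.00000 + 2.01592 + 2.03197 + 1.36543 + 0.68815 + 0.27745 = 7.37894
Tail: a^6/(6!(1−ρ)) = 67.11883/(720·0.6640) = 0.14039
P₀ = 1/(7.37894 + 0.14039) = 1/7.51933 = 0.132991

Final: 0.132991


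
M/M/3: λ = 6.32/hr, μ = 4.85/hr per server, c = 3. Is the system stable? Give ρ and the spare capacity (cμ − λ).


Total capacity cμ = 3·4.85 = 14.55/hr
ρ = λ/(cμ) = 6.32/14.55 = 0.4344
Stable ⇔ ρ < 1: YES
Spare capacity = cμ − λ = 14.55 − 6.32 = 8.23/hr

Final: ρ = 0.4344; stable; margin = 8.23/hr


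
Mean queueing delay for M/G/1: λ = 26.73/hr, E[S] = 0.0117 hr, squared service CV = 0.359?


ρ = λ·E[S] = 26.73·0.0117 = 0.3127
E[S²] = E[S]²(1+C_s²) = 0.0117²·(1+0.359) = 0.0001860
Wq = λ·E[S²]/(2(1−ρ)) = 26.73·0.0001860/(2·0.6873) = 0.003618 hr

Final: 0.003618 hr


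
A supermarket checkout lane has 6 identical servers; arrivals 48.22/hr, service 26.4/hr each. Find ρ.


ρ = λ/(cμ) = 48.22/(6·26.4) = 48.22/158.40 = 0.3044

Final: 0.3044


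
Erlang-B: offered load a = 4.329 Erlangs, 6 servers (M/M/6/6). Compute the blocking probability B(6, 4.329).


B(c,a) = (a^c/c!) / Σ_{k=0}^{c} a^k/k!
a^6/6! = 9.140985
Σ terms (k=0..6): 1.00000 + 4.32900 + 9.37012 + 13.52108 + 14.63319 + 12.66942 + 9.14099 = 64.663801
B = 9.140985/64.663801 = 0.141362

Final: 0.141362


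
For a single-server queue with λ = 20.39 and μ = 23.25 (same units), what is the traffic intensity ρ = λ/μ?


ρ = λ/μ = 20.39/23.25 = 0.8770

Final: 0.8770


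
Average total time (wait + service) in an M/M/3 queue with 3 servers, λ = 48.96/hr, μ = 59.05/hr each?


a = 0.8291; ρ = 0.2764; P₀ = 0.434002
Lq = P₀·a^c·ρ/(c!(1−ρ)²) = 0.02176
Wq = Lq/λ = 0.02176/48.96 = 0.0004445 hr
W = Wq + 1/μ = 0.0004445 + 0.01693 = 0.01738 hr

Final: 0.01738 hr


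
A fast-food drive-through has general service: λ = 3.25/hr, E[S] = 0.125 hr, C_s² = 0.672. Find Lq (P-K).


ρ = λ·E[S] = 3.25·0.125 = 0.4062
Lq = ρ²(1+C_s²)/(2(1−ρ)) = 0.1650·(1+0.672)/(2·0.5938)
= 0.1650·1.6720/1.1875 = 0.23238

Final: 0.23238


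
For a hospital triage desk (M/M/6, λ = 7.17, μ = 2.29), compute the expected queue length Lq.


a = λ/μ = 3.1310; ρ = a/6 = 0.5218
P₀ = 0.042742
Lq = P₀·a^c·ρ / (c!·(1−ρ)²) = 0.042742·942.11092·0.5218/(720·0.22864)
= 0.12764

Final: 0.12764


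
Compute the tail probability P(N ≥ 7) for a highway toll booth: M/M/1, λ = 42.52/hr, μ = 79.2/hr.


ρ = 42.52/79.2 = 0.5369
P(N ≥ n) = ρ^n = 0.5369^7 = 0.012855

Final: 0.012855


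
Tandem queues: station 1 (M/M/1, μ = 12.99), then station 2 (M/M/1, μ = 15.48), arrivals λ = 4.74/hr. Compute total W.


Each node sees arrival rate λ = 4.74/hr (tandem ⇒ throughput preserved).
W₁ = 1/(μ₁−λ) = 1/(12.99−4.74) = 0.12121 hr
W₂ = 1/(μ₂−λ) = 1/(15.48−4.74) = 0.09311 hr
W_total = W₁ + W₂ = 0.12121 + 0.09311 = 0.21432 hr

Final: 0.21432 hr


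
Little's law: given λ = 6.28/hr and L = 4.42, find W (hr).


W = L/λ = 4.42/6.28 = 0.7038 hr

Final: 0.7038 hr


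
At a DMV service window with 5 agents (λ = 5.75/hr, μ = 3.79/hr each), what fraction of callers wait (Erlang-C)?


a = λ/μ = 1.5172; ρ = a/5 = 0.3034
P₀ = 0.218964 (from M/M/c formula)
C(c,a) = [a^c/(c!(1−ρ))]·P₀ = [8.03791/(120·0.6966)]·0.218964
= 0.09616·0.218964 = 0.021056

Final: 0.021056


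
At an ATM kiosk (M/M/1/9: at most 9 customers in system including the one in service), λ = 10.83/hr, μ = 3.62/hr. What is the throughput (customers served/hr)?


ρ = 2.9917; P_K = (1−ρ)ρ^9/(1−ρ^10) = 0.665755
λ_eff = λ(1 − P_K) = 10.83·(1 − 0.665755) = 10.83·0.334245 = 3.6199 /hr

Final: 3.6199 /hr


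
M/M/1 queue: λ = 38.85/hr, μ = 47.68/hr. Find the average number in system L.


ρ = λ/μ = 38.85/47.68 = 0.8148
L = ρ/(1−ρ) = 0.8148/(1 − 0.8148) = 0.8148/0.1852 = 4.3998

Final: 4.3998


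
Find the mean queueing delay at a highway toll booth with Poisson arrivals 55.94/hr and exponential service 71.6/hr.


ρ = 55.94/71.6 = 0.7813
Wq = ρ/(μ−λ) = 0.7813/(71.6 − 55.94) = 0.7813/15.66 = 0.04989 hr

Final: 0.04989 hr


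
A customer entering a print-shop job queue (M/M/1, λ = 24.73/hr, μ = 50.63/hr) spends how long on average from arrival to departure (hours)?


W = 1/(μ−λ) = 1/(50.63 − 24.73) = 1/25.90 = 0.03861 hr

Final: 0.03861 hr


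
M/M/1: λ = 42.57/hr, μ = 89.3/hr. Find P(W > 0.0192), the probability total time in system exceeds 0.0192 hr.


W ~ Exponential(μ−λ) for M/M/1.
μ − λ = 89.3 − 42.57 = 46.7300
P(W > t) = e^{−(μ−λ)t} = e^{−0.8972} = 0.407703

Final: 0.407703


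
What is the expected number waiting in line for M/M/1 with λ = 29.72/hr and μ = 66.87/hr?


ρ = 29.72/66.87 = 0.4444
Lq = ρ²/(1−ρ) = 0.1975/0.5556 = 0.3556

Final: 0.3556


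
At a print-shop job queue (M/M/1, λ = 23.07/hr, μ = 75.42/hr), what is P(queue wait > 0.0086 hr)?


ρ = 23.07/75.42 = 0.3059
P(Wq > t) = ρ·e^{−(μ−λ)t} = 0.3059·e^{−0.4502}
= 0.3059·0.637494 = 0.195001

Final: 0.195001


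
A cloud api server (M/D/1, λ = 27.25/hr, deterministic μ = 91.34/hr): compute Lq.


ρ = 27.25/91.34 = 0.2983
M/D/1: Lq = ρ²/(2(1−ρ)) = 0.08900/(2·0.7017) = 0.06342

Final: 0.06342


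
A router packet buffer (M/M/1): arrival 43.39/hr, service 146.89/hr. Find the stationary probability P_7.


ρ = 43.39/146.89 = 0.2954
P_n = (1−ρ)·ρ^n = (1 − 0.2954)·0.2954^7 = 0.7046·0.0001962 = 0.0001383

Final: 0.0001383


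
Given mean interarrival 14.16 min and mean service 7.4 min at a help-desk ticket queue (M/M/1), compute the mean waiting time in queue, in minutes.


λ = 60/14.16 = 4.2373 /hr
μ = 60/7.4 = 8.1081 /hr
ρ = λ/μ = 4.2373/8.1081 = 0.5226
Wq = ρ/(μ−λ) = 0.5226/(8.1081−4.2373) = 0.13501 hr
In minutes: 0.13501·60 = 8.101 min

Final: 8.101 min


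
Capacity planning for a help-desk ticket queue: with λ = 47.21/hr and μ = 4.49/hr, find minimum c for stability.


Stability requires cμ > λ ⇔ c > λ/μ.
λ/μ = 47.21/4.49 = 10.5145
Minimum integer c = ⌊10.5145⌋ + 1 = 11
Check: 11·4.49 = 49.39 > 47.21, while 10·4.49 = 44.90 ≤ 47.21

Final: 11 servers


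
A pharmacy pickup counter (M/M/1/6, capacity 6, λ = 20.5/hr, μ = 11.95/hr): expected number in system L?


ρ = 20.5/11.95 = 1.7155
L = ρ[1 − (K+1)ρ^K + Kρ^(K+1)] / [(1−ρ)(1−ρ^(K+1))]
Numerator: 1.7155·(1 − 7·25.486825 + 6·43.722168) = 145.687642
Denominator: (-0.7155)·(-42.722168) = 30.566907
L = 145.687642/30.566907 = 4.7662

Final: 4.7662


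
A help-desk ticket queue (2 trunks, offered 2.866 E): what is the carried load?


B(2,2.866) = 0.515112 (Erlang-B)
Carried load = a(1 − B) = 2.866·(1 − 0.515112) = 2.866·0.484888 = 1.3897 E

Final: 1.3897 Erlangs


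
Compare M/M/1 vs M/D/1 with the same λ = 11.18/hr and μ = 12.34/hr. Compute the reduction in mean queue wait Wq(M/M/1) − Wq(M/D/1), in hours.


ρ = 11.18/12.34 = 0.9060
Wq(M/M/1) = ρ/(μ−λ) = 0.9060/1.16 = 0.78103 hr
Wq(M/D/1) = ρ/(2(μ−λ)) = 0.39052 hr
Savings = 0.78103 − 0.39052 = 0.39052 hr

Final: 0.39052 hr


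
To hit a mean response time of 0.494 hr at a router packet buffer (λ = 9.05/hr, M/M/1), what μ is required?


W = 1/(μ−λ) ⇒ μ − λ = 1/W = 1/0.494 = 2.0243
μ = λ + 1/W = 9.05 + 2.0243 = 11.0743 per hr

Final: 11.0743 /hr


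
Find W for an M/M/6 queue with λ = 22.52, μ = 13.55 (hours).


a = 1.6620; ρ = 0.2770; P₀ = 0.189670
Lq = P₀·a^c·ρ/(c!(1−ρ)²) = 0.002942
Wq = Lq/λ = 0.002942/22.52 = 0.0001306 hr
W = Wq + 1/μ = 0.0001306 + 0.07380 = 0.07393 hr

Final: 0.07393 hr


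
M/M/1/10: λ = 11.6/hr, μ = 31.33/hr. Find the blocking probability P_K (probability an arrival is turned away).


ρ = λ/μ = 11.6/31.33 = 0.3703
P_K = (1−ρ)ρ^K/(1−ρ^(K+1)) = (0.6297·0.00004841)/(1 − 0.00001793)
= 0.00003049/0.999982 = 0.00003049

Final: 0.00003049


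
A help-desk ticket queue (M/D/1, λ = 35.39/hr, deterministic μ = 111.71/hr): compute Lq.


ρ = 35.39/111.71 = 0.3168
M/D/1: Lq = ρ²/(2(1−ρ)) = 0.1004/(2·0.6832) = 0.07345

Final: 0.07345


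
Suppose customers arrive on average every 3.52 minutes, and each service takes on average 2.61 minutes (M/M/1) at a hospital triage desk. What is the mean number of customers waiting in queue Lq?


λ = 60/3.52 = 17.0455 /hr
μ = 60/2.61 = 22.9885 /hr
ρ = λ/μ = 17.0455/22.9885 = 0.7415
Lq = ρ²/(1−ρ) = 0.5498/0.2585 = 2.1267

Final: 2.1267


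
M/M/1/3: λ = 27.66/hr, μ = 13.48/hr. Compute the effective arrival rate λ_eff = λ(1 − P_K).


ρ = 2.0519; P_K = (1−ρ)ρ^3/(1−ρ^4) = 0.543301
λ_eff = λ(1 − P_K) = 27.66·(1 − 0.543301) = 27.66·0.456699 = 12.6323 /hr

Final: 12.6323 /hr


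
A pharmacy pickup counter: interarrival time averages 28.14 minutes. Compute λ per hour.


λ = 1/(interarrival time) in consistent units.
1 hour = 60 min, so λ = 60/28.14 = 2.1322 per hour

Final: 2.1322 /hr


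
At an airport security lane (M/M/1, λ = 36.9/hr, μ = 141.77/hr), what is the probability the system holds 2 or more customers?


ρ = 36.9/141.77 = 0.2603
P(N ≥ n) = ρ^n = 0.2603^2 = 0.067746

Final: 0.067746


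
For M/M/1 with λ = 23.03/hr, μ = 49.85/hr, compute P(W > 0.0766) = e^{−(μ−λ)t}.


W ~ Exponential(μ−λ) for M/M/1.
μ − λ = 49.85 − 23.03 = 26.8200
P(W > t) = e^{−(μ−λ)t} = e^{−2.0544} = 0.128168

Final: 0.128168


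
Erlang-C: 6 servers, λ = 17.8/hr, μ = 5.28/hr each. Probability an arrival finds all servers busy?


a = λ/μ = 3.3712; ρ = a/6 = 0.5619
P₀ = 0.033219 (from M/M/c formula)
C(c,a) = [a^c/(c!(1−ρ))]·P₀ = [1467.96763/(720·0.4381)]·0.033219
= 4.65350·0.033219 = 0.154583

Final: 0.154583


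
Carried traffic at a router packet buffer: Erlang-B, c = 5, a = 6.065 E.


B(5,6.065) = 0.364915 (Erlang-B)
Carried load = a(1 − B) = 6.065·(1 − 0.364915) = 6.065·0.635085 = 3.8518 E

Final: 3.8518 Erlangs


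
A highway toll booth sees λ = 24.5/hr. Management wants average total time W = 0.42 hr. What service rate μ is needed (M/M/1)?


W = 1/(μ−λ) ⇒ μ − λ = 1/W = 1/0.42 = 2.3810
μ = λ + 1/W = 24.5 + 2.3810 = 26.8810 per hr

Final: 26.8810 /hr


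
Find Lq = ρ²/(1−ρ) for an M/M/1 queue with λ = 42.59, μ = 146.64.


ρ = 42.59/146.64 = 0.2904
Lq = ρ²/(1−ρ) = 0.08435/0.7096 = 0.1189

Final: 0.1189


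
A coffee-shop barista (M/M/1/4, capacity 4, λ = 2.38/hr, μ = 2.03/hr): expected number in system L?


ρ = 2.38/2.03 = 1.1724
L = ρ[1 − (K+1)ρ^K + Kρ^(K+1)] / [(1−ρ)(1−ρ^(K+1))]
Numerator: 1.1724·(1 − 5·1.889399 + 4·2.215157) = 0.484951
Denominator: (-0.1724)·(-1.215157) = 0.209510
L = 0.484951/0.209510 = 2.3147

Final: 2.3147


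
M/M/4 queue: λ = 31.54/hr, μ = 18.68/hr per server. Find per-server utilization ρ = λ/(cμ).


ρ = λ/(cμ) = 31.54/(4·18.68) = 31.54/74.72 = 0.4221

Final: 0.4221


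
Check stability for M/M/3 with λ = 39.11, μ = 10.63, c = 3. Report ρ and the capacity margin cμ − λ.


Total capacity cμ = 3·10.63 = 31.89/hr
ρ = λ/(cμ) = 39.11/31.89 = 1.2264
Stable ⇔ ρ < 1: NO
Spare capacity = cμ − λ = 31.89 − 39.11 = -7.22/hr

Final: ρ = 1.2264; unstable; margin = -7.22/hr


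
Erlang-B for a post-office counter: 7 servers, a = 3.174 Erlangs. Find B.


B(c,a) = (a^c/c!) / Σ_{k=0}^{c} a^k/k!
a^7/7! = 0.643899
Σ terms (k=0..7): 1.00000 + 3.17400 + 5.03714 + 5.32929 + 4.22879 + 2.68444 + 1.42007 + 0.64390 = 23.517628
B = 0.643899/23.517628 = 0.027379

Final: 0.027379


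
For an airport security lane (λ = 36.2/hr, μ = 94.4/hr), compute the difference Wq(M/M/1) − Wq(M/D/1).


ρ = 36.2/94.4 = 0.3835
Wq(M/M/1) = ρ/(μ−λ) = 0.3835/58.20 = 0.006589 hr
Wq(M/D/1) = ρ/(2(μ−λ)) = 0.003294 hr
Savings = 0.006589 − 0.003294 = 0.003294 hr

Final: 0.003294 hr


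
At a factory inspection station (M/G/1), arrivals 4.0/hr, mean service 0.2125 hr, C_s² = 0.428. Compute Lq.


ρ = λ·E[S] = 4.0·0.2125 = 0.8500
Lq = ρ²(1+C_s²)/(2(1−ρ)) = 0.7225·(1+0.428)/(2·0.1500)
= 0.7225·1.4280/0.3000 = 3.43910

Final: 3.43910


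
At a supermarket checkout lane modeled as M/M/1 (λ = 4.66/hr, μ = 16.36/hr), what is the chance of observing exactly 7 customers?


ρ = 4.66/16.36 = 0.2848
P_n = (1−ρ)·ρ^n = (1 − 0.2848)·0.2848^7 = 0.7152·0.0001521 = 0.0001088

Final: 0.0001088


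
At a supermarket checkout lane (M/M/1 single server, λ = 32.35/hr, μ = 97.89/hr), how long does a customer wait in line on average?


ρ = 32.35/97.89 = 0.3305
Wq = ρ/(μ−λ) = 0.3305/(97.89 − 32.35) = 0.3305/65.54 = 0.005042 hr

Final: 0.005042 hr


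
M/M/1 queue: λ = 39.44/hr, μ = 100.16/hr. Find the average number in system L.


ρ = λ/μ = 39.44/100.16 = 0.3938
L = ρ/(1−ρ) = 0.3938/(1 − 0.3938) = 0.3938/0.6062 = 0.6495

Final: 0.6495


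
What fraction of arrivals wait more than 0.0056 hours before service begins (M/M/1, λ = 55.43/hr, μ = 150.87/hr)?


ρ = 55.43/150.87 = 0.3674
P(Wq > t) = ρ·e^{−(μ−λ)t} = 0.3674·e^{−0.5345}
= 0.3674·0.585983 = 0.215292

Final: 0.215292


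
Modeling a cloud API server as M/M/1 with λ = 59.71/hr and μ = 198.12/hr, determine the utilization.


ρ = λ/μ = 59.71/198.12 = 0.3014

Final: 0.3014


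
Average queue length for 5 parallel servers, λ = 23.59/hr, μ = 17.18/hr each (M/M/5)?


a = λ/μ = 1.3731; ρ = a/5 = 0.2746
P₀ = 0.253069
Lq = P₀·a^c·ρ / (c!·(1−ρ)²) = 0.253069·4.88117·0.2746/(120·0.52617)
= 0.005373

Final: 0.005373


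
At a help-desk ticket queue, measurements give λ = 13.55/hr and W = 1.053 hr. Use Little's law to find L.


L = λW = 13.55·1.053 = 14.2682

Final: 14.2682


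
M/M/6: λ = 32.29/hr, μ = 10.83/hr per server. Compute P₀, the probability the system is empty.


a = λ/μ = 32.29/10.83 = 2.9815; ρ = a/c = 0.4969
Σ_{k=0}^{5} a^k/k! (terms k=0..5) = 1.00000 + 2.98153 + 4.44477 + 4.41741 + 3.29266 + 1.96344 = 18.09981
Tail: a^6/(6!(1−ρ)) = 702.48577/(720·0.5031) = 1.93941
P₀ = 1/(18.09981 + 1.93941) = 1/20.03922 = 0.049902

Final: 0.049902


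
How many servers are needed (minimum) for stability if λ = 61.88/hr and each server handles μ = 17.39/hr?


Stability requires cμ > λ ⇔ c > λ/μ.
λ/μ = 61.88/17.39 = 3.5584
Minimum integer c = ⌊3.5584⌋ + 1 = 4
Check: 4·17.39 = 69.56 > 61.88, while 3·17.39 = 52.17 ≤ 61.88

Final: 4 servers


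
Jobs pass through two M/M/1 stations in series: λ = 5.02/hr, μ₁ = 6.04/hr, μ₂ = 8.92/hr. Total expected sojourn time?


Each node sees arrival rate λ = 5.02/hr (tandem ⇒ throughput preserved).
W₁ = 1/(μ₁−λ) = 1/(6.04−5.02) = 0.98039 hr
W₂ = 1/(μ₂−λ) = 1/(8.92−5.02) = 0.25641 hr
W_total = W₁ + W₂ = 0.98039 + 0.25641 = 1.23680 hr

Final: 1.23680 hr


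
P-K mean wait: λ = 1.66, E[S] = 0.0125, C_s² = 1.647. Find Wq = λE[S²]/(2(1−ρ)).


ρ = λ·E[S] = 1.66·0.0125 = 0.02075
E[S²] = E[S]²(1+C_s²) = 0.0125²·(1+1.647) = 0.0004136
Wq = λ·E[S²]/(2(1−ρ)) = 1.66·0.0004136/(2·0.9792) = 0.0003506 hr

Final: 0.0003506 hr


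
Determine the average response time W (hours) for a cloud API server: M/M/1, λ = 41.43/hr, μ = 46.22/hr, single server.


W = 1/(μ−λ) = 1/(46.22 − 41.43) = 1/4.79 = 0.2088 hr

Final: 0.2088 hr


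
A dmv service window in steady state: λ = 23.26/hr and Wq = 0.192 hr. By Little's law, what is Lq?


Lq = λWq = 23.26·0.192 = 4.4659

Final: 4.4659


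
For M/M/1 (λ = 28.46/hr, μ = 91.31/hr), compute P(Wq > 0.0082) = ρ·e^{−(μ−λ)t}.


ρ = 28.46/91.31 = 0.3117
P(Wq > t) = ρ·e^{−(μ−λ)t} = 0.3117·e^{−0.5154}
= 0.3117·0.597280 = 0.186163

Final: 0.186163


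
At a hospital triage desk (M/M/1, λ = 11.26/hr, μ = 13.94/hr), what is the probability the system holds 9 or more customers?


ρ = 11.26/13.94 = 0.8077
P(N ≥ n) = ρ^n = 0.8077^9 = 0.146380

Final: 0.146380


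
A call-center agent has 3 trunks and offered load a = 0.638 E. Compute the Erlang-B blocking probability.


B(c,a) = (a^c/c!) / Σ_{k=0}^{c} a^k/k!
a^3/3! = 0.043282
Σ terms (k=0..3): 1.00000 + 0.63800 + 0.20352 + 0.04328 = 1.884804
B = 0.043282/1.884804 = 0.022964

Final: 0.022964


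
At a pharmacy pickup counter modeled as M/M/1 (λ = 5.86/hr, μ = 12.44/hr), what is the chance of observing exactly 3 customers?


ρ = 5.86/12.44 = 0.4711
P_n = (1−ρ)·ρ^n = (1 − 0.4711)·0.4711^3 = 0.5289·0.104528 = 0.055289

Final: 0.055289


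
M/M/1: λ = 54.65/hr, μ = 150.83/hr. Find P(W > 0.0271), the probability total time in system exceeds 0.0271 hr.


W ~ Exponential(μ−λ) for M/M/1.
μ − λ = 150.83 − 54.65 = 96.1800
P(W > t) = e^{−(μ−λ)t} = e^{−2.6065} = 0.073794

Final: 0.073794


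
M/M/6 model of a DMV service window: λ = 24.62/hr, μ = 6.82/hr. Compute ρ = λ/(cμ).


ρ = λ/(cμ) = 24.62/(6·6.82) = 24.62/40.92 = 0.6017

Final: 0.6017


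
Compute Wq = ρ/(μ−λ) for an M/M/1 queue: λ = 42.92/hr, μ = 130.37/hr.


ρ = 42.92/130.37 = 0.3292
Wq = ρ/(μ−λ) = 0.3292/(130.37 − 42.92) = 0.3292/87.45 = 0.003765 hr

Final: 0.003765 hr


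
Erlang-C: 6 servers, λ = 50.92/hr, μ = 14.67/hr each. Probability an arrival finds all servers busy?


a = λ/μ = 3.4710; ρ = a/6 = 0.5785
P₀ = 0.029874 (from M/M/c formula)
C(c,a) = [a^c/(c!(1−ρ))]·P₀ = [1748.83842/(720·0.4215)]·0.029874
= 5.76268·0.029874 = 0.172152

Final: 0.172152


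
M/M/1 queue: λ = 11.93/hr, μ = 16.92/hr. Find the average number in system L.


ρ = λ/μ = 11.93/16.92 = 0.7051
L = ρ/(1−ρ) = 0.7051/(1 − 0.7051) = 0.7051/0.2949 = 2.3908

Final: 2.3908


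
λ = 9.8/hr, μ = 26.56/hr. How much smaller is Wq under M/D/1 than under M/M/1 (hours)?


ρ = 9.8/26.56 = 0.3690
Wq(M/M/1) = ρ/(μ−λ) = 0.3690/16.76 = 0.02202 hr
Wq(M/D/1) = ρ/(2(μ−λ)) = 0.01101 hr
Savings = 0.02202 − 0.01101 = 0.01101 hr

Final: 0.01101 hr


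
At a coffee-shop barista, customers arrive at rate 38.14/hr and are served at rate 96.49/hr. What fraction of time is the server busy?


ρ = λ/μ = 38.14/96.49 = 0.3953

Final: 0.3953


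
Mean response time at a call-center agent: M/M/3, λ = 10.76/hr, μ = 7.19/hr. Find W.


a = 1.4965; ρ = 0.4988; P₀ = 0.211375
Lq = P₀·a^c·ρ/(c!(1−ρ)²) = 0.23451
Wq = Lq/λ = 0.23451/10.76 = 0.02179 hr
W = Wq + 1/μ = 0.02179 + 0.13908 = 0.16088 hr

Final: 0.16088 hr


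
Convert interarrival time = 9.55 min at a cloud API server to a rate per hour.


λ = 1/(interarrival time) in consistent units.
1 hour = 60 min, so λ = 60/9.55 = 6.2827 per hour

Final: 6.2827 /hr


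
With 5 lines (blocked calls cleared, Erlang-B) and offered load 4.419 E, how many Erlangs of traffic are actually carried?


B(5,4.419) = 0.236022 (Erlang-B)
Carried load = a(1 − B) = 4.419·(1 − 0.236022) = 4.419·0.763978 = 3.3760 E

Final: 3.3760 Erlangs


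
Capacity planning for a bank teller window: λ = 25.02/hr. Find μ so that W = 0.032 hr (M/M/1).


W = 1/(μ−λ) ⇒ μ − λ = 1/W = 1/0.032 = 31.2500
μ = λ + 1/W = 25.02 + 31.2500 = 56.2700 per hr

Final: 56.2700 /hr


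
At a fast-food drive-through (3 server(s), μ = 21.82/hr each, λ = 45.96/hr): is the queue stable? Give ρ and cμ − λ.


Total capacity cμ = 3·21.82 = 65.46/hr
ρ = λ/(cμ) = 45.96/65.46 = 0.7021
Stable ⇔ ρ < 1: YES
Spare capacity = cμ − λ = 65.46 − 45.96 = 19.50/hr

Final: ρ = 0.7021; stable; margin = 19.50/hr


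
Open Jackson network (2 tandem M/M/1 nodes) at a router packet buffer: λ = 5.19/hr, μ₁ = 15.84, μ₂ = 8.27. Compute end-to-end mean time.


Each node sees arrival rate λ = 5.19/hr (tandem ⇒ throughput preserved).
W₁ = 1/(μ₁−λ) = 1/(15.84−5.19) = 0.09390 hr
W₂ = 1/(μ₂−λ) = 1/(8.27−5.19) = 0.32468 hr
W_total = W₁ + W₂ = 0.09390 + 0.32468 = 0.41857 hr

Final: 0.41857 hr


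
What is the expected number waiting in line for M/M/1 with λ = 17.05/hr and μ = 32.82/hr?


ρ = 17.05/32.82 = 0.5195
Lq = ρ²/(1−ρ) = 0.2699/0.4805 = 0.5617

Final: 0.5617


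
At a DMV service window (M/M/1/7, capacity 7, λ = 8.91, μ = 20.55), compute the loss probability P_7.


ρ = λ/μ = 8.91/20.55 = 0.4336
P_K = (1−ρ)ρ^K/(1−ρ^(K+1)) = (0.5664·0.002880)/(1 − 0.001249)
= 0.001632/0.998751 = 0.001634

Final: 0.001634


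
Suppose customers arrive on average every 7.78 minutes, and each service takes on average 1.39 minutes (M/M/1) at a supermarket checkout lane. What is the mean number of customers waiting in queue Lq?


λ = 60/7.78 = 7.7121 /hr
μ = 60/1.39 = 43.1655 /hr
ρ = λ/μ = 7.7121/43.1655 = 0.1787
Lq = ρ²/(1−ρ) = 0.03192/0.8213 = 0.03886

Final: 0.03886


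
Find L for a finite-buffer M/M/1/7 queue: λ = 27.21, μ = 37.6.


ρ = 27.21/37.6 = 0.7237
L = ρ[1 − (K+1)ρ^K + Kρ^(K+1)] / [(1−ρ)(1−ρ^(K+1))]
Numerator: 0.7237·(1 − 8·0.103941 + 7·0.075219) = 0.502955
Denominator: (0.2763)·(0.924781) = 0.255545
L = 0.502955/0.255545 = 1.9682

Final: 1.9682


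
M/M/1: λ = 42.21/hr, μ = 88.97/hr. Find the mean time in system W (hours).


W = 1/(μ−λ) = 1/(88.97 − 42.21) = 1/46.76 = 0.02139 hr

Final: 0.02139 hr


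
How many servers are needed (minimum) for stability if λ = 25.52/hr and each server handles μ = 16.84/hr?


Stability requires cμ > λ ⇔ c > λ/μ.
λ/μ = 25.52/16.84 = 1.5154
Minimum integer c = ⌊1.5154⌋ + 1 = 2
Check: 2·16.84 = 33.68 > 25.52, while 1·16.84 = 16.84 ≤ 25.52

Final: 2 servers


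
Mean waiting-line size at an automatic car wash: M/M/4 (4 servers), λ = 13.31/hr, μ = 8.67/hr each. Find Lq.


a = λ/μ = 1.5352; ρ = a/4 = 0.3838
P₀ = 0.213122
Lq = P₀·a^c·ρ / (c!·(1−ρ)²) = 0.213122·5.55438·0.3838/(24·0.37971)
= 0.04985

Final: 0.04985


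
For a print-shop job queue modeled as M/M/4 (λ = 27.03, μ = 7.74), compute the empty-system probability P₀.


a = λ/μ = 27.03/7.74 = 3.4922; ρ = a/c = 0.8731
Σ_{k=0}^{3} a^k/k! (terms k=0..3) = 1.00000 + 3.49225 + 6.09790 + 7.09846 = 17.68860
Tail: a^4/(4!(1−ρ)) = 148.73745/(24·0.1269) = 48.82222
P₀ = 1/(17.68860 + 48.82222) = 1/66.51082 = 0.015035

Final: 0.015035


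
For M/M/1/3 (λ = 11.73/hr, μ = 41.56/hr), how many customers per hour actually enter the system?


ρ = 0.2822; P_K = (1−ρ)ρ^3/(1−ρ^4) = 0.016241
λ_eff = λ(1 − P_K) = 11.73·(1 − 0.016241) = 11.73·0.983759 = 11.5395 /hr

Final: 11.5395 /hr


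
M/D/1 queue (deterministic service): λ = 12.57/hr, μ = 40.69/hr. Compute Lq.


ρ = 12.57/40.69 = 0.3089
M/D/1: Lq = ρ²/(2(1−ρ)) = 0.09543/(2·0.6911) = 0.06905

Final: 0.06905


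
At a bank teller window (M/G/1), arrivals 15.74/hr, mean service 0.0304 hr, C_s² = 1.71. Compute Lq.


ρ = λ·E[S] = 15.74·0.0304 = 0.4785
Lq = ρ²(1+C_s²)/(2(1−ρ)) = 0.2290·(1+1.71)/(2·0.5215)
= 0.2290·2.7100/1.0430 = 0.59489

Final: 0.59489


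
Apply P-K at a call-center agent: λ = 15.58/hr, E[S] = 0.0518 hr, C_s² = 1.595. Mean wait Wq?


ρ = λ·E[S] = 15.58·0.0518 = 0.8070
E[S²] = E[S]²(1+C_s²) = 0.0518²·(1+1.595) = 0.006963
Wq = λ·E[S²]/(2(1−ρ)) = 15.58·0.006963/(2·0.1930) = 0.28111 hr

Final: 0.28111 hr


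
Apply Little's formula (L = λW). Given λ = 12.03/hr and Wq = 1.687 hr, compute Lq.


Lq = λWq = 12.03·1.687 = 20.2946

Final: 20.2946


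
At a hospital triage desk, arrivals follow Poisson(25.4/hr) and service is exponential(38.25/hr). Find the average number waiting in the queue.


ρ = 25.4/38.25 = 0.6641
Lq = ρ²/(1−ρ) = 0.4410/0.3359 = 1.3126

Final: 1.3126


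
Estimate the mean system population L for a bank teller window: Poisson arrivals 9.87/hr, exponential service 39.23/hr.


ρ = λ/μ = 9.87/39.23 = 0.2516
L = ρ/(1−ρ) = 0.2516/(1 − 0.2516) = 0.2516/0.7484 = 0.3362

Final: 0.3362


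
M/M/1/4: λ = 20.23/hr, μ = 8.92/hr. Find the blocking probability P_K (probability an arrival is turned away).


ρ = λ/μ = 20.23/8.92 = 2.2679
P_K = (1−ρ)ρ^K/(1−ρ^(K+1)) = (-1.2679·26.455996)/(1 − 60.000538)
= -33.544542/-59.000538 = 0.568546

Final: 0.568546


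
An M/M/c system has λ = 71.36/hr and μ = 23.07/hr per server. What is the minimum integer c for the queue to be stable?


Stability requires cμ > λ ⇔ c > λ/μ.
λ/μ = 71.36/23.07 = 3.0932
Minimum integer c = ⌊3.0932⌋ + 1 = 4
Check: 4·23.07 = 92.28 > 71.36, while 3·23.07 = 69.21 ≤ 71.36

Final: 4 servers


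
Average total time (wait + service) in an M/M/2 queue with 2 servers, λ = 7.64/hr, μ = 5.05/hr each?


a = 1.5129; ρ = 0.7564; P₀ = 0.138670
Lq = P₀·a^c·ρ/(c!(1−ρ)²) = 2.02348
Wq = Lq/λ = 2.02348/7.64 = 0.26485 hr
W = Wq + 1/μ = 0.26485 + 0.19802 = 0.46287 hr

Final: 0.46287 hr


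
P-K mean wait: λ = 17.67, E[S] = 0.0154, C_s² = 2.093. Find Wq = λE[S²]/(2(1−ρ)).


ρ = λ·E[S] = 17.67·0.0154 = 0.2721
E[S²] = E[S]²(1+C_s²) = 0.0154²·(1+2.093) = 0.0007335
Wq = λ·E[S²]/(2(1−ρ)) = 17.67·0.0007335/(2·0.7279) = 0.008904 hr

Final: 0.008904 hr


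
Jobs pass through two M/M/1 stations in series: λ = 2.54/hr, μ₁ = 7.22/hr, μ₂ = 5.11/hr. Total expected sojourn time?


Each node sees arrival rate λ = 2.54/hr (tandem ⇒ throughput preserved).
W₁ = 1/(μ₁−λ) = 1/(7.22−2.54) = 0.21368 hr
W₂ = 1/(μ₂−λ) = 1/(5.11−2.54) = 0.38911 hr
W_total = W₁ + W₂ = 0.21368 + 0.38911 = 0.60278 hr

Final: 0.60278 hr


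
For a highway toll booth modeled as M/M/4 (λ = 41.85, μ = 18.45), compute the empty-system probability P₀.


a = λ/μ = 41.85/18.45 = 2.2683; ρ = a/c = 0.5671
Σ_{k=0}^{3} a^k/k! (terms k=0..3) = 1.00000 + 2.26829 + 2.57258 + 1.94512 = 7.78599
Tail: a^4/(4!(1−ρ)) = 26.47259/(24·0.4329) = 2.54783
P₀ = 1/(7.78599 + 2.54783) = 1/10.33382 = 0.096770

Final: 0.096770


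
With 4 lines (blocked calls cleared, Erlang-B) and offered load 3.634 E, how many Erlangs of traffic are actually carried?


B(4,3.634) = 0.274189 (Erlang-B)
Carried load = a(1 − B) = 3.634·(1 − 0.274189) = 3.634·0.725811 = 2.6376 E

Final: 2.6376 Erlangs


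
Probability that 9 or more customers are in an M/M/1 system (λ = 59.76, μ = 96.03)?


ρ = 59.76/96.03 = 0.6223
P(N ≥ n) = ρ^n = 0.6223^9 = 0.013997

Final: 0.013997


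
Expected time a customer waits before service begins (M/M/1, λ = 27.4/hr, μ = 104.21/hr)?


ρ = 27.4/104.21 = 0.2629
Wq = ρ/(μ−λ) = 0.2629/(104.21 − 27.4) = 0.2629/76.81 = 0.003423 hr

Final: 0.003423 hr


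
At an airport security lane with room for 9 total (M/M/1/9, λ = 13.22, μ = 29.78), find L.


ρ = 13.22/29.78 = 0.4439
L = ρ[1 − (K+1)ρ^K + Kρ^(K+1)] / [(1−ρ)(1−ρ^(K+1))]
Numerator: 0.4439·(1 − 10·0.0006695 + 9·0.0002972) = 0.442137
Denominator: (0.5561)·(0.999703) = 0.555913
L = 0.442137/0.555913 = 0.7953

Final: 0.7953


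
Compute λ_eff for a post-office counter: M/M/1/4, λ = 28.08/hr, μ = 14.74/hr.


ρ = 1.9050; P_K = (1−ρ)ρ^4/(1−ρ^5) = 0.494792
λ_eff = λ(1 − P_K) = 28.08·(1 − 0.494792) = 28.08·0.505208 = 14.1862 /hr

Final: 14.1862 /hr


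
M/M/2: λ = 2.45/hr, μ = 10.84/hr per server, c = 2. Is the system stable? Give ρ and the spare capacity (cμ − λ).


Total capacity cμ = 2·10.84 = 21.68/hr
ρ = λ/(cμ) = 2.45/21.68 = 0.1130
Stable ⇔ ρ < 1: YES
Spare capacity = cμ − λ = 21.68 − 2.45 = 19.23/hr

Final: ρ = 0.1130; stable; margin = 19.23/hr


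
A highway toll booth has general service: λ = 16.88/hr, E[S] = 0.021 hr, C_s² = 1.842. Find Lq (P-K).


ρ = λ·E[S] = 16.88·0.021 = 0.3545
Lq = ρ²(1+C_s²)/(2(1−ρ)) = 0.1257·(1+1.842)/(2·0.6455)
= 0.1257·2.8420/1.2910 = 0.27661

Final: 0.27661


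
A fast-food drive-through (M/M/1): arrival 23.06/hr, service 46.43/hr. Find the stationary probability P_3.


ρ = 23.06/46.43 = 0.4967
P_n = (1−ρ)·ρ^n = (1 − 0.4967)·0.4967^3 = 0.5033·0.122513 = 0.061665

Final: 0.061665


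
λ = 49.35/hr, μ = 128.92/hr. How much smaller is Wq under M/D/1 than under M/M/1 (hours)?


ρ = 49.35/128.92 = 0.3828
Wq(M/M/1) = ρ/(μ−λ) = 0.3828/79.57 = 0.004811 hr
Wq(M/D/1) = ρ/(2(μ−λ)) = 0.002405 hr
Savings = 0.004811 − 0.002405 = 0.002405 hr

Final: 0.002405 hr


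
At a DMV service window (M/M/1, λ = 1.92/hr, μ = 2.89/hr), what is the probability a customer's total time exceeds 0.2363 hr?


W ~ Exponential(μ−λ) for M/M/1.
μ − λ = 2.89 − 1.92 = 0.9700
P(W > t) = e^{−(μ−λ)t} = e^{−0.2292} = 0.795161

Final: 0.795161


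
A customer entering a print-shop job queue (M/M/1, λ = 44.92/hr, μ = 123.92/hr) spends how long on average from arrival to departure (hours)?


W = 1/(μ−λ) = 1/(123.92 − 44.92) = 1/79.00 = 0.01266 hr

Final: 0.01266 hr


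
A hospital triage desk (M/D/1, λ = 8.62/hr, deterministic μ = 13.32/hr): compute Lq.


ρ = 8.62/13.32 = 0.6471
M/D/1: Lq = ρ²/(2(1−ρ)) = 0.4188/(2·0.3529) = 0.59345

Final: 0.59345


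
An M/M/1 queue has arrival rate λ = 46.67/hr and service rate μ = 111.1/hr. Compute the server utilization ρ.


ρ = λ/μ = 46.67/111.1 = 0.4201

Final: 0.4201


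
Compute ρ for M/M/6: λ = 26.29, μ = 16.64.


ρ = λ/(cμ) = 26.29/(6·16.64) = 26.29/99.84 = 0.2633

Final: 0.2633


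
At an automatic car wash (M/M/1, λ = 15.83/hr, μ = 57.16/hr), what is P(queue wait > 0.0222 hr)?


ρ = 15.83/57.16 = 0.2769
P(Wq > t) = ρ·e^{−(μ−λ)t} = 0.2769·e^{−0.9175}
= 0.2769·0.399506 = 0.110640

Final: 0.110640


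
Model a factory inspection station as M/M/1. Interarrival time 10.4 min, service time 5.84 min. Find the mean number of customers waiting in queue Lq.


λ = 60/10.4 = 5.7692 /hr
μ = 60/5.84 = 10.2740 /hr
ρ = λ/μ = 5.7692/10.2740 = 0.5615
Lq = ρ²/(1−ρ) = 0.3153/0.4385 = 0.7192

Final: 0.7192


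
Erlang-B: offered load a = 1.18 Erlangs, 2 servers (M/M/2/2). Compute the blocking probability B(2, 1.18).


B(c,a) = (a^c/c!) / Σ_{k=0}^{c} a^k/k!
a^2/2! = 0.696200
Σ terms (k=0..2): 1.00000 + 1.18000 + 0.69620 = 2.876200
B = 0.696200/2.876200 = 0.242055

Final: 0.242055


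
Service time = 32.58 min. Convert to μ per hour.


μ = 1/(service time) in consistent units.
1 hour = 60 min, so μ = 60/32.58 = 1.8416 per hour

Final: 1.8416 /hr


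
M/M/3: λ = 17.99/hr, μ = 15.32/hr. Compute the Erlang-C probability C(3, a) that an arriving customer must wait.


a = λ/μ = 1.1743; ρ = a/3 = 0.3914
P₀ = 0.302370 (from M/M/c formula)
C(c,a) = [a^c/(c!(1−ρ))]·P₀ = [1.61926/(6·0.6086)]·0.302370
= 0.44346·0.302370 = 0.134089

Final: 0.134089


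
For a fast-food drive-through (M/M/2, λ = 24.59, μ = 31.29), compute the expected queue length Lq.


a = λ/μ = 0.7859; ρ = a/2 = 0.3929
P₀ = 0.435815
Lq = P₀·a^c·ρ / (c!·(1−ρ)²) = 0.435815·0.61760·0.3929/(2·0.36853)
= 0.14349

Final: 0.14349


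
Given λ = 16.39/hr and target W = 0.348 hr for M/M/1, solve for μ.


W = 1/(μ−λ) ⇒ μ − λ = 1/W = 1/0.348 = 2.8736
μ = λ + 1/W = 16.39 + 2.8736 = 19.2636 per hr

Final: 19.2636 /hr


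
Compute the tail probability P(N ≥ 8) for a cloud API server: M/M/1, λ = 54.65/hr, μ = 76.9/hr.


ρ = 54.65/76.9 = 0.7107
P(N ≥ n) = ρ^n = 0.7107^8 = 0.065059

Final: 0.065059


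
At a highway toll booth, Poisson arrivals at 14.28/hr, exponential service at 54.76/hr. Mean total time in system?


W = 1/(μ−λ) = 1/(54.76 − 14.28) = 1/40.48 = 0.02470 hr

Final: 0.02470 hr


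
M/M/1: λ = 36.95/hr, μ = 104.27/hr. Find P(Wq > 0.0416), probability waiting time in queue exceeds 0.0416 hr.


ρ = 36.95/104.27 = 0.3544
P(Wq > t) = ρ·e^{−(μ−λ)t} = 0.3544·e^{−2.8005}
= 0.3544·0.060779 = 0.021538

Final: 0.021538


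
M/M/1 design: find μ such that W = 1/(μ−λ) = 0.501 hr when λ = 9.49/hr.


W = 1/(μ−λ) ⇒ μ − λ = 1/W = 1/0.501 = 1.9960
μ = λ + 1/W = 9.49 + 1.9960 = 11.4860 per hr

Final: 11.4860 /hr
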